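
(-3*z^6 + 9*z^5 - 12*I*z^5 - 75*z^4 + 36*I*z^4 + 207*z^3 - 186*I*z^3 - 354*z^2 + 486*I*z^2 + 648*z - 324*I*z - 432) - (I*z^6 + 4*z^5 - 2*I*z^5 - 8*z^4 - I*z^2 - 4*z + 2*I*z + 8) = -3*z^6 - I*z^6 + 5*z^5 - 10*I*z^5 - 67*z^4 + 36*I*z^4 + 207*z^3 - 186*I*z^3 - 354*z^2 + 487*I*z^2 + 652*z - 326*I*z - 440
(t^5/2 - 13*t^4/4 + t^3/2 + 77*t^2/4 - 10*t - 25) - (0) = t^5/2 - 13*t^4/4 + t^3/2 + 77*t^2/4 - 10*t - 25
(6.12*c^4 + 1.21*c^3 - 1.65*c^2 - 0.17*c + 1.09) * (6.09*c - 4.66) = 37.2708*c^5 - 21.1503*c^4 - 15.6871*c^3 + 6.6537*c^2 + 7.4303*c - 5.0794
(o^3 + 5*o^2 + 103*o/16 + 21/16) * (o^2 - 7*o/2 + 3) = o^5 + 3*o^4/2 - 129*o^3/16 - 199*o^2/32 + 471*o/32 + 63/16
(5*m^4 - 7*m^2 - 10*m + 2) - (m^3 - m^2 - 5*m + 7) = 5*m^4 - m^3 - 6*m^2 - 5*m - 5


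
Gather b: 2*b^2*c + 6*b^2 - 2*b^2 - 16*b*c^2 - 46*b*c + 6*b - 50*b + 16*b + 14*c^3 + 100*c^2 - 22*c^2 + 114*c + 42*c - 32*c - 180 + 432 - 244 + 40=b^2*(2*c + 4) + b*(-16*c^2 - 46*c - 28) + 14*c^3 + 78*c^2 + 124*c + 48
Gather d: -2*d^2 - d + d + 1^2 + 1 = 2 - 2*d^2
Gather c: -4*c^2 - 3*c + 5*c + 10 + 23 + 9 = -4*c^2 + 2*c + 42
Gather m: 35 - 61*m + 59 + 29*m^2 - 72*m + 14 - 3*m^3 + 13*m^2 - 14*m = -3*m^3 + 42*m^2 - 147*m + 108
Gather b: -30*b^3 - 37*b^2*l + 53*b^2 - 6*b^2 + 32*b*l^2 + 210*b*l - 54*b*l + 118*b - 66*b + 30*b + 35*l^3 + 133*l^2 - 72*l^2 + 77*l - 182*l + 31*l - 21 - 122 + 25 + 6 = -30*b^3 + b^2*(47 - 37*l) + b*(32*l^2 + 156*l + 82) + 35*l^3 + 61*l^2 - 74*l - 112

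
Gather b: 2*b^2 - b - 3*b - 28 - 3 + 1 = 2*b^2 - 4*b - 30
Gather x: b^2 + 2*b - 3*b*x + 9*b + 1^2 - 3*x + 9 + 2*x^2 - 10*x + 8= b^2 + 11*b + 2*x^2 + x*(-3*b - 13) + 18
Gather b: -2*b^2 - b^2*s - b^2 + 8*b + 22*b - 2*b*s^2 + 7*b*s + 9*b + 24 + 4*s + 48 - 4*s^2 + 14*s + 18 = b^2*(-s - 3) + b*(-2*s^2 + 7*s + 39) - 4*s^2 + 18*s + 90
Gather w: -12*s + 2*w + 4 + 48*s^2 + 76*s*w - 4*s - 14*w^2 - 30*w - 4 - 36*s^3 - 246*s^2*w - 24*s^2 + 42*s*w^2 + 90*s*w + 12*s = -36*s^3 + 24*s^2 - 4*s + w^2*(42*s - 14) + w*(-246*s^2 + 166*s - 28)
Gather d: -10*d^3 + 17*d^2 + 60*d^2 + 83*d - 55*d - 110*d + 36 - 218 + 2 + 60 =-10*d^3 + 77*d^2 - 82*d - 120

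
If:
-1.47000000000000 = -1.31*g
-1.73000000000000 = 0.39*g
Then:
No Solution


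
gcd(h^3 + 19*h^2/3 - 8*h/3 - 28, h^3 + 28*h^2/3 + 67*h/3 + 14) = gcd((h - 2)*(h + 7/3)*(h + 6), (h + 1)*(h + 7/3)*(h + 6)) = h^2 + 25*h/3 + 14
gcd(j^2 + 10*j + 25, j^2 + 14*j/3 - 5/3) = j + 5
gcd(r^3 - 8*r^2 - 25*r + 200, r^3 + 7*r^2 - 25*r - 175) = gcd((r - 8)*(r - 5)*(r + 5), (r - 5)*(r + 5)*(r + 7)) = r^2 - 25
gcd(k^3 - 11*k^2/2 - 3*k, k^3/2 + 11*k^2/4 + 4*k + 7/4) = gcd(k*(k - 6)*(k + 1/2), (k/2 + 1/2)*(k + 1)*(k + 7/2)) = 1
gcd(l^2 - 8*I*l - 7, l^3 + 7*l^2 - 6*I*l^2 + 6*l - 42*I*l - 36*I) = 1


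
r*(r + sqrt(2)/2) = r^2 + sqrt(2)*r/2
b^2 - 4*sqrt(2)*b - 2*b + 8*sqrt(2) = (b - 2)*(b - 4*sqrt(2))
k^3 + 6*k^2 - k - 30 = (k - 2)*(k + 3)*(k + 5)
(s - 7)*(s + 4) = s^2 - 3*s - 28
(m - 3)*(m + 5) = m^2 + 2*m - 15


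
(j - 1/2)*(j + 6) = j^2 + 11*j/2 - 3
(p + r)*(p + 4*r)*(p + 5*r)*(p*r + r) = p^4*r + 10*p^3*r^2 + p^3*r + 29*p^2*r^3 + 10*p^2*r^2 + 20*p*r^4 + 29*p*r^3 + 20*r^4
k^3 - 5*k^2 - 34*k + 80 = (k - 8)*(k - 2)*(k + 5)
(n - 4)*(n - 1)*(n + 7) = n^3 + 2*n^2 - 31*n + 28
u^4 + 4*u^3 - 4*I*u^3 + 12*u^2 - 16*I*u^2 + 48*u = u*(u + 4)*(u - 6*I)*(u + 2*I)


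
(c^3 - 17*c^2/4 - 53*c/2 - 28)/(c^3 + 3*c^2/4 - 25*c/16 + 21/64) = 16*(c^2 - 6*c - 16)/(16*c^2 - 16*c + 3)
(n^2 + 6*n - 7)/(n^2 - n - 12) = (-n^2 - 6*n + 7)/(-n^2 + n + 12)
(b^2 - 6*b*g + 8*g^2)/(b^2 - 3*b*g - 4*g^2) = (b - 2*g)/(b + g)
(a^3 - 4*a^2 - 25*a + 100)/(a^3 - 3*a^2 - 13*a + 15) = (a^2 + a - 20)/(a^2 + 2*a - 3)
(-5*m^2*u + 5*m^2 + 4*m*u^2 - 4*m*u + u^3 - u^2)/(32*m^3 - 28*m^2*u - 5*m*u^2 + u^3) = (5*m*u - 5*m + u^2 - u)/(-32*m^2 - 4*m*u + u^2)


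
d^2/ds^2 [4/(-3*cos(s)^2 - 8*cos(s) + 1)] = 8*(18*sin(s)^4 - 47*sin(s)^2 - 41*cos(s) + 9*cos(3*s) - 38)/(-3*sin(s)^2 + 8*cos(s) + 2)^3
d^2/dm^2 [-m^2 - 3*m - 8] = -2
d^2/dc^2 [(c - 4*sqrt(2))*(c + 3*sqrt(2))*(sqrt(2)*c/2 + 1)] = 3*sqrt(2)*c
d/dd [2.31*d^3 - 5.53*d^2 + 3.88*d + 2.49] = 6.93*d^2 - 11.06*d + 3.88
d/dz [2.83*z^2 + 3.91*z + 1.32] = 5.66*z + 3.91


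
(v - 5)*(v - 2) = v^2 - 7*v + 10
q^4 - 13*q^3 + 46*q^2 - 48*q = q*(q - 8)*(q - 3)*(q - 2)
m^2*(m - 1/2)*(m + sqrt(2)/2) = m^4 - m^3/2 + sqrt(2)*m^3/2 - sqrt(2)*m^2/4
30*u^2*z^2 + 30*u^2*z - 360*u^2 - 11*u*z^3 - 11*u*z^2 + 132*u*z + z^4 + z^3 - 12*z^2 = (-6*u + z)*(-5*u + z)*(z - 3)*(z + 4)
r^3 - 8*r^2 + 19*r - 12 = (r - 4)*(r - 3)*(r - 1)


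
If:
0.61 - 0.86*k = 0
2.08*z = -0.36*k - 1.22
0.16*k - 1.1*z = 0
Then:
No Solution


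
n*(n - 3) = n^2 - 3*n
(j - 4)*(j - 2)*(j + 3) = j^3 - 3*j^2 - 10*j + 24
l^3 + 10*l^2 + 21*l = l*(l + 3)*(l + 7)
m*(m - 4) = m^2 - 4*m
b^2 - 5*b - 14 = (b - 7)*(b + 2)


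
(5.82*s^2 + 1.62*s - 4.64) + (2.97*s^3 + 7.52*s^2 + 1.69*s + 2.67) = 2.97*s^3 + 13.34*s^2 + 3.31*s - 1.97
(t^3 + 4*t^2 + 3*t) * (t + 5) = t^4 + 9*t^3 + 23*t^2 + 15*t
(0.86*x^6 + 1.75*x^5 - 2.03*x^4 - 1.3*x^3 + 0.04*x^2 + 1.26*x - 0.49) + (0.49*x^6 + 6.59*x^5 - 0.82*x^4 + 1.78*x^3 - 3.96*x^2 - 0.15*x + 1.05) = 1.35*x^6 + 8.34*x^5 - 2.85*x^4 + 0.48*x^3 - 3.92*x^2 + 1.11*x + 0.56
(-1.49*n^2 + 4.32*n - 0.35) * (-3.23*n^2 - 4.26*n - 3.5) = 4.8127*n^4 - 7.6062*n^3 - 12.0577*n^2 - 13.629*n + 1.225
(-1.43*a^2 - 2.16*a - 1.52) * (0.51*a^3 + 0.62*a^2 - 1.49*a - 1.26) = -0.7293*a^5 - 1.9882*a^4 + 0.0162999999999998*a^3 + 4.0778*a^2 + 4.9864*a + 1.9152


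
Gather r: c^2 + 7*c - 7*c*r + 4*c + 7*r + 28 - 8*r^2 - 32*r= c^2 + 11*c - 8*r^2 + r*(-7*c - 25) + 28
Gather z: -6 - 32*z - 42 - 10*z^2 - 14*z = -10*z^2 - 46*z - 48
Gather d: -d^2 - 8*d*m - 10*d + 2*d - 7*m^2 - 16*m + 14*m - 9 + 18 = -d^2 + d*(-8*m - 8) - 7*m^2 - 2*m + 9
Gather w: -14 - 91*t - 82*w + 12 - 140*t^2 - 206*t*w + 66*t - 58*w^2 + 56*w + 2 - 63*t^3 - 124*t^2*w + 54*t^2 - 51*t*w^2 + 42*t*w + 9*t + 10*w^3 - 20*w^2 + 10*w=-63*t^3 - 86*t^2 - 16*t + 10*w^3 + w^2*(-51*t - 78) + w*(-124*t^2 - 164*t - 16)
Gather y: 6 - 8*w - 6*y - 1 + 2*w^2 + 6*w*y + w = 2*w^2 - 7*w + y*(6*w - 6) + 5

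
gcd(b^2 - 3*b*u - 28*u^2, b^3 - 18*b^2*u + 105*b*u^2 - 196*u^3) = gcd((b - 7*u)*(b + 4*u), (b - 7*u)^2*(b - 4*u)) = -b + 7*u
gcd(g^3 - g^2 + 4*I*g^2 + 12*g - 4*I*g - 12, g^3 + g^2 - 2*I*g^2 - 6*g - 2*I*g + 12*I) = g - 2*I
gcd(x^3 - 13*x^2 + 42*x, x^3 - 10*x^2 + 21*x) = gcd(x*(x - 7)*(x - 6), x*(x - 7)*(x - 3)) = x^2 - 7*x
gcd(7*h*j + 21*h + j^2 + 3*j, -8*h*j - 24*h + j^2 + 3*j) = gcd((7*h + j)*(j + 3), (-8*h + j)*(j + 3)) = j + 3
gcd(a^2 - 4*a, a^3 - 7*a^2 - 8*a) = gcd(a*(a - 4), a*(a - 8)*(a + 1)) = a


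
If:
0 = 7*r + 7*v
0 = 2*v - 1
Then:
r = -1/2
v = 1/2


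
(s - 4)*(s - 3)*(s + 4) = s^3 - 3*s^2 - 16*s + 48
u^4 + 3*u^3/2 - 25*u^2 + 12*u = u*(u - 4)*(u - 1/2)*(u + 6)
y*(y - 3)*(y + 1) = y^3 - 2*y^2 - 3*y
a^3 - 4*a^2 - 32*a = a*(a - 8)*(a + 4)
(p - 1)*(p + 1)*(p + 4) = p^3 + 4*p^2 - p - 4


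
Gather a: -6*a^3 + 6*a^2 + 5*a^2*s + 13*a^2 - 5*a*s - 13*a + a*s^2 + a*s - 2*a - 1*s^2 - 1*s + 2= -6*a^3 + a^2*(5*s + 19) + a*(s^2 - 4*s - 15) - s^2 - s + 2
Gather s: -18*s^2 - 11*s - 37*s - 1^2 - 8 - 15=-18*s^2 - 48*s - 24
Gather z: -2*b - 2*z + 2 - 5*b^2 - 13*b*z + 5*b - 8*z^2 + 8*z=-5*b^2 + 3*b - 8*z^2 + z*(6 - 13*b) + 2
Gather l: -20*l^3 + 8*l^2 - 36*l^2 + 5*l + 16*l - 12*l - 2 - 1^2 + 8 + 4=-20*l^3 - 28*l^2 + 9*l + 9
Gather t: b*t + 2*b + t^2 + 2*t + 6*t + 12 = 2*b + t^2 + t*(b + 8) + 12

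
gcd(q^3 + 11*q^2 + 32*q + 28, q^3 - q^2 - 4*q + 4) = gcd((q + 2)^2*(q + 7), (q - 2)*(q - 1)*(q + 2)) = q + 2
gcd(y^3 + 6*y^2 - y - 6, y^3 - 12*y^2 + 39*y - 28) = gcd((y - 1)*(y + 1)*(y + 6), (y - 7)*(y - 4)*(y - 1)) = y - 1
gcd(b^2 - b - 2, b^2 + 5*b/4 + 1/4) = b + 1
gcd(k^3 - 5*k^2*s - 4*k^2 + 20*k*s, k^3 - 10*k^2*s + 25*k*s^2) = -k^2 + 5*k*s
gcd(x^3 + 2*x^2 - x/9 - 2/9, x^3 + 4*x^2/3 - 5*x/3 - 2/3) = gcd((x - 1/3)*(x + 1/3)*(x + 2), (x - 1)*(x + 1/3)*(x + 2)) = x^2 + 7*x/3 + 2/3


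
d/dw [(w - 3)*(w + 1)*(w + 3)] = 3*w^2 + 2*w - 9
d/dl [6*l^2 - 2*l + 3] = 12*l - 2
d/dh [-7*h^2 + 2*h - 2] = 2 - 14*h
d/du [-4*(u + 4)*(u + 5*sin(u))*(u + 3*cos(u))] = 4*(u + 4)*(u + 5*sin(u))*(3*sin(u) - 1) - 4*(u + 4)*(u + 3*cos(u))*(5*cos(u) + 1) - 4*(u + 5*sin(u))*(u + 3*cos(u))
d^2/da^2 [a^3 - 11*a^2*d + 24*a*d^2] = 6*a - 22*d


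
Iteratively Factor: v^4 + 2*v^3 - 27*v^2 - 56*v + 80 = (v + 4)*(v^3 - 2*v^2 - 19*v + 20) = (v - 1)*(v + 4)*(v^2 - v - 20) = (v - 5)*(v - 1)*(v + 4)*(v + 4)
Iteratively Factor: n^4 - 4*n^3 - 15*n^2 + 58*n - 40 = (n - 2)*(n^3 - 2*n^2 - 19*n + 20) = (n - 5)*(n - 2)*(n^2 + 3*n - 4) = (n - 5)*(n - 2)*(n + 4)*(n - 1)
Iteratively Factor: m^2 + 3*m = (m)*(m + 3)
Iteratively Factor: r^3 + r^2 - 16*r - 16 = (r + 4)*(r^2 - 3*r - 4) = (r - 4)*(r + 4)*(r + 1)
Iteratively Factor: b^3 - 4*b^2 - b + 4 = (b + 1)*(b^2 - 5*b + 4) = (b - 1)*(b + 1)*(b - 4)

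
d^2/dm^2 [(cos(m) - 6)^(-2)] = 2*(-6*cos(m) - cos(2*m) + 2)/(cos(m) - 6)^4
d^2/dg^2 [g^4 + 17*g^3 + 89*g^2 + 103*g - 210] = 12*g^2 + 102*g + 178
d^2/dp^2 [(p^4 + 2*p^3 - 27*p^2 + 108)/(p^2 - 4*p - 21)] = 2*(p^6 - 12*p^5 - 15*p^4 + 638*p^3 + 1773*p^2 + 1350*p - 7911)/(p^6 - 12*p^5 - 15*p^4 + 440*p^3 + 315*p^2 - 5292*p - 9261)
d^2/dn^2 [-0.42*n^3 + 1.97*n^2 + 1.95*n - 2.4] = 3.94 - 2.52*n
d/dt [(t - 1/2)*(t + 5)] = 2*t + 9/2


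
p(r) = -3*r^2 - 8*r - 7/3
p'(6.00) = -44.00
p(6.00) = -158.33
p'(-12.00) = 64.00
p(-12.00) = -338.33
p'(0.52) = -11.12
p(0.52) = -7.30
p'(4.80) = -36.80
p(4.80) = -109.85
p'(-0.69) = -3.86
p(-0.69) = 1.76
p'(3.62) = -29.72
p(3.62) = -70.61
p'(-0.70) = -3.80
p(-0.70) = 1.80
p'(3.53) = -29.18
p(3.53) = -67.96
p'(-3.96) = 15.76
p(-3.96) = -17.70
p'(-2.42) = 6.52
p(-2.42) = -0.54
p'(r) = -6*r - 8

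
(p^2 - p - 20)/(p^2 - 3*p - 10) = (p + 4)/(p + 2)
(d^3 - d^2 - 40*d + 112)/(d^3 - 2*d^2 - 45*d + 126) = (d^2 - 8*d + 16)/(d^2 - 9*d + 18)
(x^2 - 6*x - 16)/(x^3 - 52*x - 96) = 1/(x + 6)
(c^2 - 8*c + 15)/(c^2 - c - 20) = (c - 3)/(c + 4)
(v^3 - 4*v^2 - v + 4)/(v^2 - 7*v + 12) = (v^2 - 1)/(v - 3)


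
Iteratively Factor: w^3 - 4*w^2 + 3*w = (w)*(w^2 - 4*w + 3) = w*(w - 3)*(w - 1)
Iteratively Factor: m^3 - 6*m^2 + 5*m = (m - 5)*(m^2 - m) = m*(m - 5)*(m - 1)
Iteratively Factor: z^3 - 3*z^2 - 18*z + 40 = (z - 2)*(z^2 - z - 20) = (z - 5)*(z - 2)*(z + 4)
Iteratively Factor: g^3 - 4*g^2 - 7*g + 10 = (g - 5)*(g^2 + g - 2) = (g - 5)*(g - 1)*(g + 2)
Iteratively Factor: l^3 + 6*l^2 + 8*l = (l)*(l^2 + 6*l + 8) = l*(l + 4)*(l + 2)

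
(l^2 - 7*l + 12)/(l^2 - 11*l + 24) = (l - 4)/(l - 8)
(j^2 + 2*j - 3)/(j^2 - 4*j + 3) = (j + 3)/(j - 3)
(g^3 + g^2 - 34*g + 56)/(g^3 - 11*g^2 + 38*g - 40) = (g + 7)/(g - 5)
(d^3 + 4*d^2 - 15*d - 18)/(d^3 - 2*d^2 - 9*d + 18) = (d^2 + 7*d + 6)/(d^2 + d - 6)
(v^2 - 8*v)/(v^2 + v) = (v - 8)/(v + 1)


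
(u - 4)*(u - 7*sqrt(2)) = u^2 - 7*sqrt(2)*u - 4*u + 28*sqrt(2)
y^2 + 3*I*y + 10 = (y - 2*I)*(y + 5*I)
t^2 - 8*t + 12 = (t - 6)*(t - 2)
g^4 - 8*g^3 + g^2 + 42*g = g*(g - 7)*(g - 3)*(g + 2)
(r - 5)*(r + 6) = r^2 + r - 30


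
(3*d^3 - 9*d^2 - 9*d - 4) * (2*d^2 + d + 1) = 6*d^5 - 15*d^4 - 24*d^3 - 26*d^2 - 13*d - 4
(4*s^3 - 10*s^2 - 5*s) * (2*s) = 8*s^4 - 20*s^3 - 10*s^2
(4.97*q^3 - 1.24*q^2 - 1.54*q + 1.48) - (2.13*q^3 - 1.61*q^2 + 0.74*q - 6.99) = 2.84*q^3 + 0.37*q^2 - 2.28*q + 8.47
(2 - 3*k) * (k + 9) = -3*k^2 - 25*k + 18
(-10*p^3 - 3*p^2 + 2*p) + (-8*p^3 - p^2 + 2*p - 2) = -18*p^3 - 4*p^2 + 4*p - 2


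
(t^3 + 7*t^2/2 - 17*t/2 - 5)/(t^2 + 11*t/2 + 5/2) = t - 2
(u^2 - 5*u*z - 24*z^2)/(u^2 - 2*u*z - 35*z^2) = (-u^2 + 5*u*z + 24*z^2)/(-u^2 + 2*u*z + 35*z^2)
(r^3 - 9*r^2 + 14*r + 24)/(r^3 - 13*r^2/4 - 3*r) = 4*(r^2 - 5*r - 6)/(r*(4*r + 3))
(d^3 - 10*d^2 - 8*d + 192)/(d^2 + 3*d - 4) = (d^2 - 14*d + 48)/(d - 1)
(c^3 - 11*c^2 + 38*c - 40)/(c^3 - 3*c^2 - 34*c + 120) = (c - 2)/(c + 6)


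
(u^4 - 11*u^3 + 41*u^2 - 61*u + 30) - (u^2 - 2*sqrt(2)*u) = u^4 - 11*u^3 + 40*u^2 - 61*u + 2*sqrt(2)*u + 30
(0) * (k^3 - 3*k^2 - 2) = 0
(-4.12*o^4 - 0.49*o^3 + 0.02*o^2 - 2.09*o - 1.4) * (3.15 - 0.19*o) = 0.7828*o^5 - 12.8849*o^4 - 1.5473*o^3 + 0.4601*o^2 - 6.3175*o - 4.41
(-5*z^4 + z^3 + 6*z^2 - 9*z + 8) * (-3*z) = 15*z^5 - 3*z^4 - 18*z^3 + 27*z^2 - 24*z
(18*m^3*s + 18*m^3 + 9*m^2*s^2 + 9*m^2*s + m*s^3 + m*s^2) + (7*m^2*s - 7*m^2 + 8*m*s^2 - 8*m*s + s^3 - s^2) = 18*m^3*s + 18*m^3 + 9*m^2*s^2 + 16*m^2*s - 7*m^2 + m*s^3 + 9*m*s^2 - 8*m*s + s^3 - s^2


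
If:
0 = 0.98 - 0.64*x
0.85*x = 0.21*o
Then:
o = 6.20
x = 1.53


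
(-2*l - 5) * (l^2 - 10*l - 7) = -2*l^3 + 15*l^2 + 64*l + 35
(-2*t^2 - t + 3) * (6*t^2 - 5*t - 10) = -12*t^4 + 4*t^3 + 43*t^2 - 5*t - 30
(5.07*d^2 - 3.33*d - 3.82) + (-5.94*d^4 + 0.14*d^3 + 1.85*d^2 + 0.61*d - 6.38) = -5.94*d^4 + 0.14*d^3 + 6.92*d^2 - 2.72*d - 10.2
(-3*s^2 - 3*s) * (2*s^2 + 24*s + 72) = -6*s^4 - 78*s^3 - 288*s^2 - 216*s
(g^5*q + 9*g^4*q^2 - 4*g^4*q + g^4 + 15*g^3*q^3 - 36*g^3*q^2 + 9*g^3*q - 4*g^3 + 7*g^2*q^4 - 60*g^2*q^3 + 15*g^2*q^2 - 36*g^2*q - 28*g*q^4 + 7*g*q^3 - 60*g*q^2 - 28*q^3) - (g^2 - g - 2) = g^5*q + 9*g^4*q^2 - 4*g^4*q + g^4 + 15*g^3*q^3 - 36*g^3*q^2 + 9*g^3*q - 4*g^3 + 7*g^2*q^4 - 60*g^2*q^3 + 15*g^2*q^2 - 36*g^2*q - g^2 - 28*g*q^4 + 7*g*q^3 - 60*g*q^2 + g - 28*q^3 + 2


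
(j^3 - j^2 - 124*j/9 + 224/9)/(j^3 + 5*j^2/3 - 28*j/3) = (j - 8/3)/j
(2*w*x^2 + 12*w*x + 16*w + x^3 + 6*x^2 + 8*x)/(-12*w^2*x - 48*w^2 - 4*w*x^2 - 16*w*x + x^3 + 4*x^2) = (x + 2)/(-6*w + x)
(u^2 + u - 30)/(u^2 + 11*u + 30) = (u - 5)/(u + 5)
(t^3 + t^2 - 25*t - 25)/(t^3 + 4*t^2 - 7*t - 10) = (t - 5)/(t - 2)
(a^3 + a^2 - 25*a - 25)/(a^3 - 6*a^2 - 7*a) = (a^2 - 25)/(a*(a - 7))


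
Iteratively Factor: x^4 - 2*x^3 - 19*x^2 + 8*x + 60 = (x + 2)*(x^3 - 4*x^2 - 11*x + 30) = (x - 2)*(x + 2)*(x^2 - 2*x - 15) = (x - 5)*(x - 2)*(x + 2)*(x + 3)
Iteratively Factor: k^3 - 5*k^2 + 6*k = (k - 3)*(k^2 - 2*k) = (k - 3)*(k - 2)*(k)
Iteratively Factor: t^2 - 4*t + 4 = (t - 2)*(t - 2)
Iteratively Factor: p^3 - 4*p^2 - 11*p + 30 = (p - 5)*(p^2 + p - 6) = (p - 5)*(p + 3)*(p - 2)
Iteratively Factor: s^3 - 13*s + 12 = (s + 4)*(s^2 - 4*s + 3) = (s - 3)*(s + 4)*(s - 1)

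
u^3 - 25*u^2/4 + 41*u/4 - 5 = (u - 4)*(u - 5/4)*(u - 1)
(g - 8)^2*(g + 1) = g^3 - 15*g^2 + 48*g + 64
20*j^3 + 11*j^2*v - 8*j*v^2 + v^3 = (-5*j + v)*(-4*j + v)*(j + v)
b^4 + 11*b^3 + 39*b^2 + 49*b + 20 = (b + 1)^2*(b + 4)*(b + 5)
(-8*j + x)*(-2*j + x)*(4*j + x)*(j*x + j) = 64*j^4*x + 64*j^4 - 24*j^3*x^2 - 24*j^3*x - 6*j^2*x^3 - 6*j^2*x^2 + j*x^4 + j*x^3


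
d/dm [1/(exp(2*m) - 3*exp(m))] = (3 - 2*exp(m))*exp(-m)/(exp(m) - 3)^2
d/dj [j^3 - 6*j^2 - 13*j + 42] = 3*j^2 - 12*j - 13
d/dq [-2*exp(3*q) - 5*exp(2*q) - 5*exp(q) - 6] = (-6*exp(2*q) - 10*exp(q) - 5)*exp(q)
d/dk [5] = 0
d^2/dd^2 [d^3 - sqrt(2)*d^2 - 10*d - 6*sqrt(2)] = 6*d - 2*sqrt(2)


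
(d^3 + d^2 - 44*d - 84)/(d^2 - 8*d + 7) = (d^2 + 8*d + 12)/(d - 1)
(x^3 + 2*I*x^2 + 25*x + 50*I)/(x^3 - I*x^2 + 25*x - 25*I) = (x + 2*I)/(x - I)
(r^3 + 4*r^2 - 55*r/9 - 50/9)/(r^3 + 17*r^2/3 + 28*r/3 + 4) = (3*r^2 + 10*r - 25)/(3*(r^2 + 5*r + 6))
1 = 1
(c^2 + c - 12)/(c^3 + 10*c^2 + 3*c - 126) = (c + 4)/(c^2 + 13*c + 42)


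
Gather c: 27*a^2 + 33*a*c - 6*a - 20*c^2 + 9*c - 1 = 27*a^2 - 6*a - 20*c^2 + c*(33*a + 9) - 1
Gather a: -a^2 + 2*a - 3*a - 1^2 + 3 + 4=-a^2 - a + 6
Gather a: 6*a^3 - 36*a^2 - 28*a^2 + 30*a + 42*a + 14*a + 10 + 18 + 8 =6*a^3 - 64*a^2 + 86*a + 36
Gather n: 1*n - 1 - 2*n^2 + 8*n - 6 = -2*n^2 + 9*n - 7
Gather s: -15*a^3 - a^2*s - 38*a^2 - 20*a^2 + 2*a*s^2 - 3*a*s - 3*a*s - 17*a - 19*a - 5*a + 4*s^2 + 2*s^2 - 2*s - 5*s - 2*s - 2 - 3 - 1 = -15*a^3 - 58*a^2 - 41*a + s^2*(2*a + 6) + s*(-a^2 - 6*a - 9) - 6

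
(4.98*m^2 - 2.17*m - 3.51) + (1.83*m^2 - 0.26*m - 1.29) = 6.81*m^2 - 2.43*m - 4.8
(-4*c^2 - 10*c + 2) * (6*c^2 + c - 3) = -24*c^4 - 64*c^3 + 14*c^2 + 32*c - 6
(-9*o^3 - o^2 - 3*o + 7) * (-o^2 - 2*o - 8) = 9*o^5 + 19*o^4 + 77*o^3 + 7*o^2 + 10*o - 56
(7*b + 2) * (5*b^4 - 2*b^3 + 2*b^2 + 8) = 35*b^5 - 4*b^4 + 10*b^3 + 4*b^2 + 56*b + 16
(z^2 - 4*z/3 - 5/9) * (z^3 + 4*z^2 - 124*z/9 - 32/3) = z^5 + 8*z^4/3 - 59*z^3/3 + 148*z^2/27 + 1772*z/81 + 160/27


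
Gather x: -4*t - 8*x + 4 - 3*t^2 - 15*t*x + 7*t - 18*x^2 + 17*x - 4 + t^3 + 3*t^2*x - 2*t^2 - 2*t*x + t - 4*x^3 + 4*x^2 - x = t^3 - 5*t^2 + 4*t - 4*x^3 - 14*x^2 + x*(3*t^2 - 17*t + 8)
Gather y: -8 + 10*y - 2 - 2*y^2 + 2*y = -2*y^2 + 12*y - 10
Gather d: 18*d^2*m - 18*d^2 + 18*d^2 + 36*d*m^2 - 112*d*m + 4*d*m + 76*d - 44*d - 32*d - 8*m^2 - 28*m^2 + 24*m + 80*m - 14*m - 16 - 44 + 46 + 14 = 18*d^2*m + d*(36*m^2 - 108*m) - 36*m^2 + 90*m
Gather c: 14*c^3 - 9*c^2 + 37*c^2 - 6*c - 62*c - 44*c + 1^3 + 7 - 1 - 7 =14*c^3 + 28*c^2 - 112*c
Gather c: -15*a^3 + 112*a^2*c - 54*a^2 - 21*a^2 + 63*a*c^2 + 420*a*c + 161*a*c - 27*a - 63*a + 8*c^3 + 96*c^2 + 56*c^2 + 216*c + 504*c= -15*a^3 - 75*a^2 - 90*a + 8*c^3 + c^2*(63*a + 152) + c*(112*a^2 + 581*a + 720)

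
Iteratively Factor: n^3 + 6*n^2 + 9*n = (n + 3)*(n^2 + 3*n) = n*(n + 3)*(n + 3)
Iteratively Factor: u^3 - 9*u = (u)*(u^2 - 9) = u*(u - 3)*(u + 3)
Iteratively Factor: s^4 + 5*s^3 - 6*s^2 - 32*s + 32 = (s + 4)*(s^3 + s^2 - 10*s + 8) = (s - 2)*(s + 4)*(s^2 + 3*s - 4) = (s - 2)*(s + 4)^2*(s - 1)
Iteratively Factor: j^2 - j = (j - 1)*(j)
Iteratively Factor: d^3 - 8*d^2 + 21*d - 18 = (d - 3)*(d^2 - 5*d + 6) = (d - 3)*(d - 2)*(d - 3)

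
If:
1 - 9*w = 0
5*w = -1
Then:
No Solution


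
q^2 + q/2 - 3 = (q - 3/2)*(q + 2)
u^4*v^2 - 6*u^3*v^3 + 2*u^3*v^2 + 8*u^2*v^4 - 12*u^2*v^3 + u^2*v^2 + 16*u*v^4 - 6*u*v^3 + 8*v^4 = (u - 4*v)*(u - 2*v)*(u*v + v)^2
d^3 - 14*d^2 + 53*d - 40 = (d - 8)*(d - 5)*(d - 1)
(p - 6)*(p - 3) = p^2 - 9*p + 18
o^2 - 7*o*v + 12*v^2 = (o - 4*v)*(o - 3*v)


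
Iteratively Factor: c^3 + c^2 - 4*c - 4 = (c + 1)*(c^2 - 4) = (c - 2)*(c + 1)*(c + 2)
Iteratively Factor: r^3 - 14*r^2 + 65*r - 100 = (r - 5)*(r^2 - 9*r + 20) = (r - 5)*(r - 4)*(r - 5)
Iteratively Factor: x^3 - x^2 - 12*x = (x)*(x^2 - x - 12) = x*(x + 3)*(x - 4)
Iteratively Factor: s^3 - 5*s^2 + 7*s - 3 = (s - 1)*(s^2 - 4*s + 3) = (s - 3)*(s - 1)*(s - 1)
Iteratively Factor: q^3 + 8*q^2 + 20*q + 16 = (q + 2)*(q^2 + 6*q + 8) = (q + 2)^2*(q + 4)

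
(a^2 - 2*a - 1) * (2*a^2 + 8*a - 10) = 2*a^4 + 4*a^3 - 28*a^2 + 12*a + 10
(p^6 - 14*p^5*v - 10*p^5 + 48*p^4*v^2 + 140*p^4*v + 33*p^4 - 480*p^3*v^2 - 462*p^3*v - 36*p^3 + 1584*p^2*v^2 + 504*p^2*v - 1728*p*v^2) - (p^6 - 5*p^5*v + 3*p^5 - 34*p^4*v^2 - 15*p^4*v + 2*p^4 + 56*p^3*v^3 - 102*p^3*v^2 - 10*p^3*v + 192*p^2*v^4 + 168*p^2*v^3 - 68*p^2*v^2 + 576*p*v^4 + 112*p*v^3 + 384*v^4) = -9*p^5*v - 13*p^5 + 82*p^4*v^2 + 155*p^4*v + 31*p^4 - 56*p^3*v^3 - 378*p^3*v^2 - 452*p^3*v - 36*p^3 - 192*p^2*v^4 - 168*p^2*v^3 + 1652*p^2*v^2 + 504*p^2*v - 576*p*v^4 - 112*p*v^3 - 1728*p*v^2 - 384*v^4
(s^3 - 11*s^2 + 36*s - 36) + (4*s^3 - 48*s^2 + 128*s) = 5*s^3 - 59*s^2 + 164*s - 36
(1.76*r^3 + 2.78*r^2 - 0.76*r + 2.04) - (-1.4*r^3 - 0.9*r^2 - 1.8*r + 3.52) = 3.16*r^3 + 3.68*r^2 + 1.04*r - 1.48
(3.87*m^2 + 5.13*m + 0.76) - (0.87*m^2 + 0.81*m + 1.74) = 3.0*m^2 + 4.32*m - 0.98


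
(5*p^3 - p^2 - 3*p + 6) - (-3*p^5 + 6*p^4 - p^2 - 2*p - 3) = 3*p^5 - 6*p^4 + 5*p^3 - p + 9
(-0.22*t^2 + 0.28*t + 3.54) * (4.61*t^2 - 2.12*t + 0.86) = -1.0142*t^4 + 1.7572*t^3 + 15.5366*t^2 - 7.264*t + 3.0444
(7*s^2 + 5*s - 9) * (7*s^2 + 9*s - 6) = 49*s^4 + 98*s^3 - 60*s^2 - 111*s + 54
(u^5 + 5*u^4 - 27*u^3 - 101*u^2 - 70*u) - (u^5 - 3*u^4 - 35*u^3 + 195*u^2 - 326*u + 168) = 8*u^4 + 8*u^3 - 296*u^2 + 256*u - 168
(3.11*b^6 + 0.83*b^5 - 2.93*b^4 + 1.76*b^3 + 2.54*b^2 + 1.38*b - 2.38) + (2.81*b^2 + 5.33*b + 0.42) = 3.11*b^6 + 0.83*b^5 - 2.93*b^4 + 1.76*b^3 + 5.35*b^2 + 6.71*b - 1.96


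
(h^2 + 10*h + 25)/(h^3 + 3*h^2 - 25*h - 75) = (h + 5)/(h^2 - 2*h - 15)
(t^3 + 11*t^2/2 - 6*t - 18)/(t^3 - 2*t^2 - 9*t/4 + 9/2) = 2*(t + 6)/(2*t - 3)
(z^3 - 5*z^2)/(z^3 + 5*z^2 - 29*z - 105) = z^2/(z^2 + 10*z + 21)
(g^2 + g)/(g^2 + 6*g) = (g + 1)/(g + 6)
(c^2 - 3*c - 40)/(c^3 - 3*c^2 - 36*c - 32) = (c + 5)/(c^2 + 5*c + 4)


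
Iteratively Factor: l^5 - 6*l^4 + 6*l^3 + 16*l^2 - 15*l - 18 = (l + 1)*(l^4 - 7*l^3 + 13*l^2 + 3*l - 18) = (l + 1)^2*(l^3 - 8*l^2 + 21*l - 18) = (l - 3)*(l + 1)^2*(l^2 - 5*l + 6) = (l - 3)*(l - 2)*(l + 1)^2*(l - 3)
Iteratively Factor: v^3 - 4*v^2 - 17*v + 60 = (v + 4)*(v^2 - 8*v + 15) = (v - 5)*(v + 4)*(v - 3)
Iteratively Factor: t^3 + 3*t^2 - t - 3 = (t + 3)*(t^2 - 1) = (t - 1)*(t + 3)*(t + 1)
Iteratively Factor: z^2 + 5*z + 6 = (z + 2)*(z + 3)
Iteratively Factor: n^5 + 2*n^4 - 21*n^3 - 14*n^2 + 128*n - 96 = (n + 4)*(n^4 - 2*n^3 - 13*n^2 + 38*n - 24) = (n + 4)^2*(n^3 - 6*n^2 + 11*n - 6) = (n - 1)*(n + 4)^2*(n^2 - 5*n + 6) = (n - 2)*(n - 1)*(n + 4)^2*(n - 3)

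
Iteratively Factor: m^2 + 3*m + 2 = (m + 1)*(m + 2)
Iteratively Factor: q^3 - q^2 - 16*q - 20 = (q + 2)*(q^2 - 3*q - 10) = (q - 5)*(q + 2)*(q + 2)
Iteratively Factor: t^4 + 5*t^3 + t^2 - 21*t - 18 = (t + 1)*(t^3 + 4*t^2 - 3*t - 18) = (t + 1)*(t + 3)*(t^2 + t - 6) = (t + 1)*(t + 3)^2*(t - 2)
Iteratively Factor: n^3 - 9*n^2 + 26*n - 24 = (n - 2)*(n^2 - 7*n + 12) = (n - 4)*(n - 2)*(n - 3)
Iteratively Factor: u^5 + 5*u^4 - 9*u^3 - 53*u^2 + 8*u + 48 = (u + 4)*(u^4 + u^3 - 13*u^2 - u + 12) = (u + 4)^2*(u^3 - 3*u^2 - u + 3) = (u - 3)*(u + 4)^2*(u^2 - 1) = (u - 3)*(u + 1)*(u + 4)^2*(u - 1)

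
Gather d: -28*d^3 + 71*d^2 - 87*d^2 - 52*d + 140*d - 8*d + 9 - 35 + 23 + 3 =-28*d^3 - 16*d^2 + 80*d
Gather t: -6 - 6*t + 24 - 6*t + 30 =48 - 12*t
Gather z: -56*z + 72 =72 - 56*z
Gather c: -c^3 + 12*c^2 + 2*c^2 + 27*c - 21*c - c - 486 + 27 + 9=-c^3 + 14*c^2 + 5*c - 450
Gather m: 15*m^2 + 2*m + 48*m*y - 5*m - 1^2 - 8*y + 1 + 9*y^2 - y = 15*m^2 + m*(48*y - 3) + 9*y^2 - 9*y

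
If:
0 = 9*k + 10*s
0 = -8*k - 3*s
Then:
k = 0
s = 0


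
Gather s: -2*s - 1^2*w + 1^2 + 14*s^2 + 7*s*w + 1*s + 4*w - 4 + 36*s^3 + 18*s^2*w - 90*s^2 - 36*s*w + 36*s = 36*s^3 + s^2*(18*w - 76) + s*(35 - 29*w) + 3*w - 3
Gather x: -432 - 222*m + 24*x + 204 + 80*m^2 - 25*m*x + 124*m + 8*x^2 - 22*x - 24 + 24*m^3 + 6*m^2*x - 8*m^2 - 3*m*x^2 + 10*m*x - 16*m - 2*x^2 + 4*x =24*m^3 + 72*m^2 - 114*m + x^2*(6 - 3*m) + x*(6*m^2 - 15*m + 6) - 252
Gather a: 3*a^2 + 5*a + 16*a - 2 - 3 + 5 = 3*a^2 + 21*a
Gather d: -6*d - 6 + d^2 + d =d^2 - 5*d - 6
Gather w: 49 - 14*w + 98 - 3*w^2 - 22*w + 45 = -3*w^2 - 36*w + 192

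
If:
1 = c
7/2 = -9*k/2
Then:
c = 1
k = -7/9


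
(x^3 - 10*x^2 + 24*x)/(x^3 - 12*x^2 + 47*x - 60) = x*(x - 6)/(x^2 - 8*x + 15)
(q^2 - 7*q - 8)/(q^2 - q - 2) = (q - 8)/(q - 2)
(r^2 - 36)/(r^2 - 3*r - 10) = (36 - r^2)/(-r^2 + 3*r + 10)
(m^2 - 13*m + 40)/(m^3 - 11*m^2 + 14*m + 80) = 1/(m + 2)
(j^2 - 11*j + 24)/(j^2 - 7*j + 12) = (j - 8)/(j - 4)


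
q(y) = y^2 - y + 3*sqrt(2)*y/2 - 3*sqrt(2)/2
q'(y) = 2*y - 1 + 3*sqrt(2)/2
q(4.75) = 25.77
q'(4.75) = 10.62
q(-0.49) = -2.43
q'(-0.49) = 0.14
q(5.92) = 39.56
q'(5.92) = 12.96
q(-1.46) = -1.63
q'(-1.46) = -1.80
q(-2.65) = 1.93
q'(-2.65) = -4.18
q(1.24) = 0.81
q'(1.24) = 3.60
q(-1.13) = -2.11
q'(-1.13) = -1.14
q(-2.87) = 2.90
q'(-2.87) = -4.62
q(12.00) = 155.33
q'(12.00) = 25.12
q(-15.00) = 206.06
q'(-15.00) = -28.88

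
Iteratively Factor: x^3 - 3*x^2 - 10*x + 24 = (x - 2)*(x^2 - x - 12) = (x - 4)*(x - 2)*(x + 3)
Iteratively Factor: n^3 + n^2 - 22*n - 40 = (n - 5)*(n^2 + 6*n + 8) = (n - 5)*(n + 4)*(n + 2)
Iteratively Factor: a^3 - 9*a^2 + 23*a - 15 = (a - 3)*(a^2 - 6*a + 5) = (a - 3)*(a - 1)*(a - 5)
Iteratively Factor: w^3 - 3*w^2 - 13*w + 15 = (w + 3)*(w^2 - 6*w + 5) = (w - 1)*(w + 3)*(w - 5)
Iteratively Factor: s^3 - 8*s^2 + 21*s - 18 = (s - 2)*(s^2 - 6*s + 9) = (s - 3)*(s - 2)*(s - 3)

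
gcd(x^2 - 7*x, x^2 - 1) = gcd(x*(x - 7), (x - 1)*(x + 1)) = 1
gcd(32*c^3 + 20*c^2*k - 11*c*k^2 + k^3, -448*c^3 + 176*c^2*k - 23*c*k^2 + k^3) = 8*c - k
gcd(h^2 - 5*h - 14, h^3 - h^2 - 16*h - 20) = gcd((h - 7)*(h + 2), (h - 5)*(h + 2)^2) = h + 2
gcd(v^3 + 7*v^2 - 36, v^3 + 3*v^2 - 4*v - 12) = v^2 + v - 6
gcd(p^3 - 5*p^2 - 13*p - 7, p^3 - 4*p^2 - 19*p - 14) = p^2 - 6*p - 7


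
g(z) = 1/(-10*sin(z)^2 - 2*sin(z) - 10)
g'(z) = (20*sin(z)*cos(z) + 2*cos(z))/(-10*sin(z)^2 - 2*sin(z) - 10)^2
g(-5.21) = -0.05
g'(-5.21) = 0.02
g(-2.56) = -0.08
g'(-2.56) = 0.05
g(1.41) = -0.05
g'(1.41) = 0.01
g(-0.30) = -0.10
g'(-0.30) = -0.04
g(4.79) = -0.06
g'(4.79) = -0.00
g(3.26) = -0.10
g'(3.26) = 0.00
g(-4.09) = -0.05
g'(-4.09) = -0.03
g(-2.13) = -0.06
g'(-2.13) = 0.03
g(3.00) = -0.10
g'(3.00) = -0.04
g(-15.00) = -0.08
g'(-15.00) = 0.05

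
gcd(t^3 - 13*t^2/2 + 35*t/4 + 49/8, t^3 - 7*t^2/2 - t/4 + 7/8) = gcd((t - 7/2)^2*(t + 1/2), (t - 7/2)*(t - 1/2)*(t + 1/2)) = t^2 - 3*t - 7/4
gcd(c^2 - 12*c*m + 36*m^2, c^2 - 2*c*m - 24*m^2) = c - 6*m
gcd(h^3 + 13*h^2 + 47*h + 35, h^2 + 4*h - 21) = h + 7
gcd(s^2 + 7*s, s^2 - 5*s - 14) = 1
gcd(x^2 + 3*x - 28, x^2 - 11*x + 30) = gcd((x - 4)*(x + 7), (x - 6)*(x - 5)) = 1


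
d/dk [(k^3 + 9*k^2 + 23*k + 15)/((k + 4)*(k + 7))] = (k^4 + 22*k^3 + 160*k^2 + 474*k + 479)/(k^4 + 22*k^3 + 177*k^2 + 616*k + 784)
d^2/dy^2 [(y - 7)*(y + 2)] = 2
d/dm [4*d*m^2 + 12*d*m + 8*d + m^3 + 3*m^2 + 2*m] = 8*d*m + 12*d + 3*m^2 + 6*m + 2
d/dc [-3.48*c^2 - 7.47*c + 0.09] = -6.96*c - 7.47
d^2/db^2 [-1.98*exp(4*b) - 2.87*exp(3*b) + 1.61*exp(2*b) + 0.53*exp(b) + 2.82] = (-31.68*exp(3*b) - 25.83*exp(2*b) + 6.44*exp(b) + 0.53)*exp(b)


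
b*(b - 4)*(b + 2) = b^3 - 2*b^2 - 8*b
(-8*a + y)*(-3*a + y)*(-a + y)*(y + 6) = -24*a^3*y - 144*a^3 + 35*a^2*y^2 + 210*a^2*y - 12*a*y^3 - 72*a*y^2 + y^4 + 6*y^3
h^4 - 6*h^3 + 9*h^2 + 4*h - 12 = (h - 3)*(h - 2)^2*(h + 1)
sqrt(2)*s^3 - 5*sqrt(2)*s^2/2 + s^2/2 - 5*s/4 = s*(s - 5/2)*(sqrt(2)*s + 1/2)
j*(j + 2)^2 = j^3 + 4*j^2 + 4*j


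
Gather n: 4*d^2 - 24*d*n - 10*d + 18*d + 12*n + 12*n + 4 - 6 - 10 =4*d^2 + 8*d + n*(24 - 24*d) - 12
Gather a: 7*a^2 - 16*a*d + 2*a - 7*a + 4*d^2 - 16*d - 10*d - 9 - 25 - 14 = 7*a^2 + a*(-16*d - 5) + 4*d^2 - 26*d - 48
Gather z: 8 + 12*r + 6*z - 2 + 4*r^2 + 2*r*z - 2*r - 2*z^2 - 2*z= 4*r^2 + 10*r - 2*z^2 + z*(2*r + 4) + 6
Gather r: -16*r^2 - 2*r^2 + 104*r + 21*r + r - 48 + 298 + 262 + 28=-18*r^2 + 126*r + 540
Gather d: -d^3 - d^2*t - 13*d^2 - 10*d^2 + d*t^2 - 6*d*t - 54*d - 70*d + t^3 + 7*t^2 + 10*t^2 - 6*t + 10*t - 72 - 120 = -d^3 + d^2*(-t - 23) + d*(t^2 - 6*t - 124) + t^3 + 17*t^2 + 4*t - 192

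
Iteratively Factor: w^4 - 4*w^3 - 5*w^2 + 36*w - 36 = (w - 2)*(w^3 - 2*w^2 - 9*w + 18) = (w - 2)*(w + 3)*(w^2 - 5*w + 6) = (w - 3)*(w - 2)*(w + 3)*(w - 2)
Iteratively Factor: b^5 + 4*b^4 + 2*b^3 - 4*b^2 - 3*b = (b + 1)*(b^4 + 3*b^3 - b^2 - 3*b) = (b + 1)^2*(b^3 + 2*b^2 - 3*b) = (b + 1)^2*(b + 3)*(b^2 - b) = (b - 1)*(b + 1)^2*(b + 3)*(b)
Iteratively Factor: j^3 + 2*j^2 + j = (j + 1)*(j^2 + j) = j*(j + 1)*(j + 1)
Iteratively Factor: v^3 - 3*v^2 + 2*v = (v - 2)*(v^2 - v) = v*(v - 2)*(v - 1)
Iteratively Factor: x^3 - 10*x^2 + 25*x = (x - 5)*(x^2 - 5*x) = (x - 5)^2*(x)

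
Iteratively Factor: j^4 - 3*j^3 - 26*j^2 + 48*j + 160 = (j + 4)*(j^3 - 7*j^2 + 2*j + 40) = (j + 2)*(j + 4)*(j^2 - 9*j + 20) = (j - 4)*(j + 2)*(j + 4)*(j - 5)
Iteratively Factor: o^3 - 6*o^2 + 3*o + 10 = (o - 5)*(o^2 - o - 2) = (o - 5)*(o - 2)*(o + 1)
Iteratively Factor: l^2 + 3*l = (l + 3)*(l)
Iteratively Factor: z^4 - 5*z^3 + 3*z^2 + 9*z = (z - 3)*(z^3 - 2*z^2 - 3*z) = (z - 3)*(z + 1)*(z^2 - 3*z) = (z - 3)^2*(z + 1)*(z)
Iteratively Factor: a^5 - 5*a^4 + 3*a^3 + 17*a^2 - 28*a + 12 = (a - 1)*(a^4 - 4*a^3 - a^2 + 16*a - 12) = (a - 2)*(a - 1)*(a^3 - 2*a^2 - 5*a + 6) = (a - 3)*(a - 2)*(a - 1)*(a^2 + a - 2) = (a - 3)*(a - 2)*(a - 1)*(a + 2)*(a - 1)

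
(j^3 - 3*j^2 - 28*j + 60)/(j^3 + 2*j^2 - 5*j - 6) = (j^2 - j - 30)/(j^2 + 4*j + 3)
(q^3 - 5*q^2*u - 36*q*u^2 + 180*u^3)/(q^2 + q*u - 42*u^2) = (q^2 + q*u - 30*u^2)/(q + 7*u)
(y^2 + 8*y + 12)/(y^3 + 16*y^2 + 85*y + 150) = (y + 2)/(y^2 + 10*y + 25)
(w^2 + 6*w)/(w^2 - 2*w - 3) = w*(w + 6)/(w^2 - 2*w - 3)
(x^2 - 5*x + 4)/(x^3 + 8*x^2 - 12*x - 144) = (x - 1)/(x^2 + 12*x + 36)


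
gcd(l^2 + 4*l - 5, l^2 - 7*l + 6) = l - 1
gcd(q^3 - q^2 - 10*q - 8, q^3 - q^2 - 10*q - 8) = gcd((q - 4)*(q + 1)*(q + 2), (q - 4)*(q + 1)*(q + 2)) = q^3 - q^2 - 10*q - 8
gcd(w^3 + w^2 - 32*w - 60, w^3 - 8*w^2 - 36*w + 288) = w - 6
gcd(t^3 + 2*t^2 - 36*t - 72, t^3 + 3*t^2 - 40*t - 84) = t^2 - 4*t - 12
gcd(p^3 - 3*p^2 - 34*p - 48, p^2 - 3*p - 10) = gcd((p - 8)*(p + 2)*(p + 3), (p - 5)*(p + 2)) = p + 2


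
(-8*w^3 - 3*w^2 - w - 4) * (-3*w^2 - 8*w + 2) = 24*w^5 + 73*w^4 + 11*w^3 + 14*w^2 + 30*w - 8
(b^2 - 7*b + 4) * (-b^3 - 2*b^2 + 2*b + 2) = -b^5 + 5*b^4 + 12*b^3 - 20*b^2 - 6*b + 8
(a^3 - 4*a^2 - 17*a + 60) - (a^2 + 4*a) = a^3 - 5*a^2 - 21*a + 60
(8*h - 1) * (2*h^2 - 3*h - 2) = 16*h^3 - 26*h^2 - 13*h + 2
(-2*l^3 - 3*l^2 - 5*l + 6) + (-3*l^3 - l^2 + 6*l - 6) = -5*l^3 - 4*l^2 + l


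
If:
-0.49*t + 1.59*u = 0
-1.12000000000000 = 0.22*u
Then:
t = -16.52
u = -5.09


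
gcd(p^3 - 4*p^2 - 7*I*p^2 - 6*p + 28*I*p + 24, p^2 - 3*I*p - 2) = p - I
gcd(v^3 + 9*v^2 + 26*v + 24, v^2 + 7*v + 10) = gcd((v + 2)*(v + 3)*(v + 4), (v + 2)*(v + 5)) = v + 2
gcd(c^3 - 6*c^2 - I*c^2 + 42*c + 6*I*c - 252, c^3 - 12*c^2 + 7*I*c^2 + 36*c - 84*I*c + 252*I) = c - 6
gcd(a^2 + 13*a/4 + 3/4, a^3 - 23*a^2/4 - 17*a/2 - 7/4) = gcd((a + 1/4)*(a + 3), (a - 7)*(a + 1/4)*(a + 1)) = a + 1/4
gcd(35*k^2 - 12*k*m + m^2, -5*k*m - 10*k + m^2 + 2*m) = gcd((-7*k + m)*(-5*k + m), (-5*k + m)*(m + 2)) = 5*k - m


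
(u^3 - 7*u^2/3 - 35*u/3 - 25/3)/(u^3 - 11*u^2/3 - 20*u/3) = (3*u^2 + 8*u + 5)/(u*(3*u + 4))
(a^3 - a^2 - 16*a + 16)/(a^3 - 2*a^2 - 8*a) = (a^2 + 3*a - 4)/(a*(a + 2))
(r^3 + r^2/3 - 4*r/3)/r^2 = r + 1/3 - 4/(3*r)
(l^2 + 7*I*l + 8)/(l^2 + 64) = (l - I)/(l - 8*I)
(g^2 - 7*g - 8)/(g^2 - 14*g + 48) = (g + 1)/(g - 6)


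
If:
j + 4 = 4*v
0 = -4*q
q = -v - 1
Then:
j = -8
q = 0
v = -1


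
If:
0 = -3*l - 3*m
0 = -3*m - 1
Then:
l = 1/3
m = -1/3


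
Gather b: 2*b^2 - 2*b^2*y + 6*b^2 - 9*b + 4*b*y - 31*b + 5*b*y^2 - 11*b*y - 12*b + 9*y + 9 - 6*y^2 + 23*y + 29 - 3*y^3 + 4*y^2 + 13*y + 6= b^2*(8 - 2*y) + b*(5*y^2 - 7*y - 52) - 3*y^3 - 2*y^2 + 45*y + 44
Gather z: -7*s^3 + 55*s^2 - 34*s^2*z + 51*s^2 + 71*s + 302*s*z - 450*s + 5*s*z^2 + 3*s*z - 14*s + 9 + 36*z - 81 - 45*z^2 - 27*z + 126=-7*s^3 + 106*s^2 - 393*s + z^2*(5*s - 45) + z*(-34*s^2 + 305*s + 9) + 54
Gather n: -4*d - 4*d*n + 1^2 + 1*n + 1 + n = -4*d + n*(2 - 4*d) + 2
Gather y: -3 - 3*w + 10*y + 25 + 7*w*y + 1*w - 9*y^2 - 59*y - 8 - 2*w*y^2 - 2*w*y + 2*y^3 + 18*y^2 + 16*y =-2*w + 2*y^3 + y^2*(9 - 2*w) + y*(5*w - 33) + 14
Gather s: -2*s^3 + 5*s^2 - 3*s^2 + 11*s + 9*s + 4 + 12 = -2*s^3 + 2*s^2 + 20*s + 16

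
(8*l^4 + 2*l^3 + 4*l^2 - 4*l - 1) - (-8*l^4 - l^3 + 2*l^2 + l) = 16*l^4 + 3*l^3 + 2*l^2 - 5*l - 1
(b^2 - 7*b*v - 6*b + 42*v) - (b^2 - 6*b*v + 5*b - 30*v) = -b*v - 11*b + 72*v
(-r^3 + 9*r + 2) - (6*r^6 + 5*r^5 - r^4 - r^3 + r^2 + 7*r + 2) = -6*r^6 - 5*r^5 + r^4 - r^2 + 2*r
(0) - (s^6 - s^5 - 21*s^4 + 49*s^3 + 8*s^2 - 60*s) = -s^6 + s^5 + 21*s^4 - 49*s^3 - 8*s^2 + 60*s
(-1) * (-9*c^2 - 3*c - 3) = 9*c^2 + 3*c + 3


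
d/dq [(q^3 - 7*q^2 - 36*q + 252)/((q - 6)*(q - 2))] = (q^2 - 4*q + 44)/(q^2 - 4*q + 4)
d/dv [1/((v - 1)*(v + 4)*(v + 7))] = (-(v - 1)*(v + 4) - (v - 1)*(v + 7) - (v + 4)*(v + 7))/((v - 1)^2*(v + 4)^2*(v + 7)^2)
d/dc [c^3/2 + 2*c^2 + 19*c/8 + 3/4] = 3*c^2/2 + 4*c + 19/8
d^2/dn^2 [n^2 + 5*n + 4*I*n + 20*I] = 2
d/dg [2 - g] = -1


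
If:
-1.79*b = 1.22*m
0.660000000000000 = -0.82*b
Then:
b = -0.80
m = 1.18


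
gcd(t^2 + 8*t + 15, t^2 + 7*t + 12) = t + 3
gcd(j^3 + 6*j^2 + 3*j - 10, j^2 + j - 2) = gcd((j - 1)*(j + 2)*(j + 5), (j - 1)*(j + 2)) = j^2 + j - 2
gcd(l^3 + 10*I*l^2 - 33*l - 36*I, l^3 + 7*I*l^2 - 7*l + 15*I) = l + 3*I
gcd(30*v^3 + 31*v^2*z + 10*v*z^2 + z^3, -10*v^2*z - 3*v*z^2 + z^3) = 2*v + z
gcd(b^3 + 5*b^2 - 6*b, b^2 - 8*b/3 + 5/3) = b - 1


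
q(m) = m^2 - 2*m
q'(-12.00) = -26.00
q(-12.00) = 168.00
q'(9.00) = 16.00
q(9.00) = 63.00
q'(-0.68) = -3.36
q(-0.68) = 1.82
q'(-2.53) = -7.06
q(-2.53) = 11.46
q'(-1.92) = -5.84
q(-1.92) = 7.53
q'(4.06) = 6.12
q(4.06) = 8.36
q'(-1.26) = -4.52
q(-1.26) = 4.11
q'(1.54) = 1.08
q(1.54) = -0.71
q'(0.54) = -0.92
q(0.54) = -0.79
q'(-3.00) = -8.00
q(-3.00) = 15.00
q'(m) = 2*m - 2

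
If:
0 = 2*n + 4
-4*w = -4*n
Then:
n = -2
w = -2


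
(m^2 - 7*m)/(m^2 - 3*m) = (m - 7)/(m - 3)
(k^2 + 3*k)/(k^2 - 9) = k/(k - 3)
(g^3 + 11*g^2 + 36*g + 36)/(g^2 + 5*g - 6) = (g^2 + 5*g + 6)/(g - 1)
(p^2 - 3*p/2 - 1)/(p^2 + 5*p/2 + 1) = (p - 2)/(p + 2)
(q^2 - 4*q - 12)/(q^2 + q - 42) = (q + 2)/(q + 7)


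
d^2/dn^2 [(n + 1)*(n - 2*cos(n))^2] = 4*(n + 1)*(n - 2*cos(n))*cos(n) + 2*(n + 1)*(2*sin(n) + 1)^2 + 4*(n - 2*cos(n))*(2*sin(n) + 1)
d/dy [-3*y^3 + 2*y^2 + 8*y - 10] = -9*y^2 + 4*y + 8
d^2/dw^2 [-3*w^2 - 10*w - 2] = -6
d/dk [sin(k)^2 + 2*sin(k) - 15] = 2*(sin(k) + 1)*cos(k)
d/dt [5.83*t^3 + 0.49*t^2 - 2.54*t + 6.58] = 17.49*t^2 + 0.98*t - 2.54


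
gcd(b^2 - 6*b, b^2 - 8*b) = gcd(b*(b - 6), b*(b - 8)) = b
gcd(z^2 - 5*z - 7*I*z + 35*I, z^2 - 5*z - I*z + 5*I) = z - 5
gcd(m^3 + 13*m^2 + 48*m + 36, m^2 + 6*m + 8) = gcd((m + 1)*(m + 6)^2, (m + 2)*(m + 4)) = 1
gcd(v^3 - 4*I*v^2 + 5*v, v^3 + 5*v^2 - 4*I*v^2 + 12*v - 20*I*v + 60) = 1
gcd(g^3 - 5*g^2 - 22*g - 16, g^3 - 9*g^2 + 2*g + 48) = g^2 - 6*g - 16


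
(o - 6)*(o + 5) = o^2 - o - 30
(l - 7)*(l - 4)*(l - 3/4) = l^3 - 47*l^2/4 + 145*l/4 - 21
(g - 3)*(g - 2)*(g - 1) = g^3 - 6*g^2 + 11*g - 6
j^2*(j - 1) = j^3 - j^2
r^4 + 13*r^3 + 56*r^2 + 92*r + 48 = (r + 1)*(r + 2)*(r + 4)*(r + 6)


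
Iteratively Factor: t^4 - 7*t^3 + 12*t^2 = (t)*(t^3 - 7*t^2 + 12*t) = t*(t - 3)*(t^2 - 4*t) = t*(t - 4)*(t - 3)*(t)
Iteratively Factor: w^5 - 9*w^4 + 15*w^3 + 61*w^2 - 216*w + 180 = (w + 3)*(w^4 - 12*w^3 + 51*w^2 - 92*w + 60) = (w - 3)*(w + 3)*(w^3 - 9*w^2 + 24*w - 20) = (w - 5)*(w - 3)*(w + 3)*(w^2 - 4*w + 4) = (w - 5)*(w - 3)*(w - 2)*(w + 3)*(w - 2)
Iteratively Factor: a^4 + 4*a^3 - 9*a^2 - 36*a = (a - 3)*(a^3 + 7*a^2 + 12*a) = a*(a - 3)*(a^2 + 7*a + 12) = a*(a - 3)*(a + 4)*(a + 3)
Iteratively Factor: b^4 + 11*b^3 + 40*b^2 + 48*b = (b + 3)*(b^3 + 8*b^2 + 16*b) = (b + 3)*(b + 4)*(b^2 + 4*b) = (b + 3)*(b + 4)^2*(b)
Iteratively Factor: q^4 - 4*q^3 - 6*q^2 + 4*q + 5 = (q + 1)*(q^3 - 5*q^2 - q + 5) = (q + 1)^2*(q^2 - 6*q + 5) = (q - 1)*(q + 1)^2*(q - 5)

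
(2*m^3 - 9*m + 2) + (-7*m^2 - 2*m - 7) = 2*m^3 - 7*m^2 - 11*m - 5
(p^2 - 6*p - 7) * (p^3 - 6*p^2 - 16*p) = p^5 - 12*p^4 + 13*p^3 + 138*p^2 + 112*p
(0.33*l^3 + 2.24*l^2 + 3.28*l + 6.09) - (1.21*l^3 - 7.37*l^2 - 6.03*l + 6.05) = -0.88*l^3 + 9.61*l^2 + 9.31*l + 0.04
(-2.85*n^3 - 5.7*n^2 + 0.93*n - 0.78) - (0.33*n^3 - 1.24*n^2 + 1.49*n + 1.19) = -3.18*n^3 - 4.46*n^2 - 0.56*n - 1.97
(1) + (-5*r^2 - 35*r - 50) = -5*r^2 - 35*r - 49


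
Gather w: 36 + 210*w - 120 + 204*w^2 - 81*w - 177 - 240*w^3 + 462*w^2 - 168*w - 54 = -240*w^3 + 666*w^2 - 39*w - 315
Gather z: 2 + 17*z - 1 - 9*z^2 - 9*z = -9*z^2 + 8*z + 1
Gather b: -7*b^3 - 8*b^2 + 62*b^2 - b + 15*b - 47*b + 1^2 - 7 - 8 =-7*b^3 + 54*b^2 - 33*b - 14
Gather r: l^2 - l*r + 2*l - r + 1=l^2 + 2*l + r*(-l - 1) + 1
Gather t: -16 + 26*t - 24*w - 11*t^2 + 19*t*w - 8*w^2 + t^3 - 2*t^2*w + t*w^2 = t^3 + t^2*(-2*w - 11) + t*(w^2 + 19*w + 26) - 8*w^2 - 24*w - 16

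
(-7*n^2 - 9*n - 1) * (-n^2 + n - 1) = 7*n^4 + 2*n^3 - n^2 + 8*n + 1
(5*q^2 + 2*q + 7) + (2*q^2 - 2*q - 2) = 7*q^2 + 5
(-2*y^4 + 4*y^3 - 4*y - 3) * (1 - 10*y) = 20*y^5 - 42*y^4 + 4*y^3 + 40*y^2 + 26*y - 3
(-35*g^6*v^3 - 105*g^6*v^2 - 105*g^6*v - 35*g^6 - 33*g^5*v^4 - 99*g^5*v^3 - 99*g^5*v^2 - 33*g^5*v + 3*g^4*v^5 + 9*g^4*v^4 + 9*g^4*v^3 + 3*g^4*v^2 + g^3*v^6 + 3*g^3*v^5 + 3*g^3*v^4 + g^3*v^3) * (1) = -35*g^6*v^3 - 105*g^6*v^2 - 105*g^6*v - 35*g^6 - 33*g^5*v^4 - 99*g^5*v^3 - 99*g^5*v^2 - 33*g^5*v + 3*g^4*v^5 + 9*g^4*v^4 + 9*g^4*v^3 + 3*g^4*v^2 + g^3*v^6 + 3*g^3*v^5 + 3*g^3*v^4 + g^3*v^3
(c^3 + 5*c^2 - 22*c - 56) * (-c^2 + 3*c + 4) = -c^5 - 2*c^4 + 41*c^3 + 10*c^2 - 256*c - 224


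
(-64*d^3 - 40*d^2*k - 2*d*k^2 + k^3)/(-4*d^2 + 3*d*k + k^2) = (16*d^2 + 6*d*k - k^2)/(d - k)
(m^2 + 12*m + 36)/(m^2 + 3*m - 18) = (m + 6)/(m - 3)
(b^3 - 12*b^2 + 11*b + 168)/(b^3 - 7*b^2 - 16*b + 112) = (b^2 - 5*b - 24)/(b^2 - 16)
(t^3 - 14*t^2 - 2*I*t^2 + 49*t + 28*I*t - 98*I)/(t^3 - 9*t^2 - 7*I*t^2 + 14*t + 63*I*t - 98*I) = (t^2 - t*(7 + 2*I) + 14*I)/(t^2 - t*(2 + 7*I) + 14*I)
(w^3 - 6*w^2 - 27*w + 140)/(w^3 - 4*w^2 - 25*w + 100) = (w - 7)/(w - 5)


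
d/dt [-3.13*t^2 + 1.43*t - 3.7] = 1.43 - 6.26*t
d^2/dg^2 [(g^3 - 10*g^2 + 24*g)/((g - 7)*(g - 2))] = 2*(g^3 + 42*g^2 - 420*g + 1064)/(g^6 - 27*g^5 + 285*g^4 - 1485*g^3 + 3990*g^2 - 5292*g + 2744)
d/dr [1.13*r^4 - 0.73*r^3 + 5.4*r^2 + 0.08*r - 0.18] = 4.52*r^3 - 2.19*r^2 + 10.8*r + 0.08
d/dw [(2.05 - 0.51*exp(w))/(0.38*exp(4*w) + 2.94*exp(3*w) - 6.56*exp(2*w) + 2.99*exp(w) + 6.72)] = (0.5814*exp(4*w) - 0.117199999999999*exp(3*w) - 21.4266*exp(2*w) + 26.896*exp(w) - 9.5567)*exp(w)/(0.1444*exp(8*w) + 2.2344*exp(7*w) + 3.658*exp(6*w) - 36.3004*exp(5*w) + 65.722*exp(4*w) + 0.284799999999997*exp(3*w) - 79.2263*exp(2*w) + 40.1856*exp(w) + 45.1584)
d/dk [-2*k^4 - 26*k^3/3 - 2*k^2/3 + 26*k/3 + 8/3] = -8*k^3 - 26*k^2 - 4*k/3 + 26/3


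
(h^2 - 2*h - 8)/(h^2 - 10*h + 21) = (h^2 - 2*h - 8)/(h^2 - 10*h + 21)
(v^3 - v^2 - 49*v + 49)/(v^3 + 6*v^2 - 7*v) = (v - 7)/v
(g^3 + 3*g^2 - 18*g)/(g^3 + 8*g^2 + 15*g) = (g^2 + 3*g - 18)/(g^2 + 8*g + 15)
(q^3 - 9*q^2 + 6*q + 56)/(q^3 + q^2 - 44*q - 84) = (q - 4)/(q + 6)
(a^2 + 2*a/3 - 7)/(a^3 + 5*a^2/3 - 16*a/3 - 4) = (3*a - 7)/(3*a^2 - 4*a - 4)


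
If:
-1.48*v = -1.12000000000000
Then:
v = 0.76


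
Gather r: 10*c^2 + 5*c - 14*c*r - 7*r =10*c^2 + 5*c + r*(-14*c - 7)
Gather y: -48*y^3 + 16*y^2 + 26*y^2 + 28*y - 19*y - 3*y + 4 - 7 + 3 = -48*y^3 + 42*y^2 + 6*y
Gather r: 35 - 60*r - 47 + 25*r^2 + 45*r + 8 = 25*r^2 - 15*r - 4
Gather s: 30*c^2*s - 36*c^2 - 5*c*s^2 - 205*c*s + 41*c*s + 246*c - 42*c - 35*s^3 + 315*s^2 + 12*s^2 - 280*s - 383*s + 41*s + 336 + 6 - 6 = -36*c^2 + 204*c - 35*s^3 + s^2*(327 - 5*c) + s*(30*c^2 - 164*c - 622) + 336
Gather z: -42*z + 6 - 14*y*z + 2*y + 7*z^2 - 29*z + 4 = 2*y + 7*z^2 + z*(-14*y - 71) + 10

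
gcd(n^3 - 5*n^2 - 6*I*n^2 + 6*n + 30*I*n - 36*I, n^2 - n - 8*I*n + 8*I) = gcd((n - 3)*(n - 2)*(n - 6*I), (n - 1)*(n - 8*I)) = 1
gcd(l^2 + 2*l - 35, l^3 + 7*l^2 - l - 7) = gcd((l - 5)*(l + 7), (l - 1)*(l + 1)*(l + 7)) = l + 7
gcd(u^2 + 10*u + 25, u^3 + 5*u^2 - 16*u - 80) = u + 5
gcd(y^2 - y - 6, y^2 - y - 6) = y^2 - y - 6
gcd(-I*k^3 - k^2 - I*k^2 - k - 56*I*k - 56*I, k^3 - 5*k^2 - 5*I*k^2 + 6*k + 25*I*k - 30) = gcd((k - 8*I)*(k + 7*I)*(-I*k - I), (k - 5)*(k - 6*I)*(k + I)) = 1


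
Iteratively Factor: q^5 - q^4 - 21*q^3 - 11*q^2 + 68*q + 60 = (q + 1)*(q^4 - 2*q^3 - 19*q^2 + 8*q + 60) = (q + 1)*(q + 3)*(q^3 - 5*q^2 - 4*q + 20) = (q - 2)*(q + 1)*(q + 3)*(q^2 - 3*q - 10) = (q - 2)*(q + 1)*(q + 2)*(q + 3)*(q - 5)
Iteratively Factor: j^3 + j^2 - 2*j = (j + 2)*(j^2 - j) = (j - 1)*(j + 2)*(j)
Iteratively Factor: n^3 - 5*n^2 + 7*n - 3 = (n - 1)*(n^2 - 4*n + 3) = (n - 1)^2*(n - 3)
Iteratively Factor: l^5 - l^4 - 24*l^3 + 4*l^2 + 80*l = (l + 2)*(l^4 - 3*l^3 - 18*l^2 + 40*l) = l*(l + 2)*(l^3 - 3*l^2 - 18*l + 40) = l*(l - 2)*(l + 2)*(l^2 - l - 20) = l*(l - 2)*(l + 2)*(l + 4)*(l - 5)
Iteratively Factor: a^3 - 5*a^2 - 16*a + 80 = (a - 5)*(a^2 - 16) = (a - 5)*(a - 4)*(a + 4)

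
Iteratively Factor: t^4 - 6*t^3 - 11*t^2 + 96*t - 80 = (t + 4)*(t^3 - 10*t^2 + 29*t - 20) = (t - 4)*(t + 4)*(t^2 - 6*t + 5) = (t - 4)*(t - 1)*(t + 4)*(t - 5)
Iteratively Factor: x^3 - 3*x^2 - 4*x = (x)*(x^2 - 3*x - 4) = x*(x + 1)*(x - 4)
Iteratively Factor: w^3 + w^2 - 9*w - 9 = (w + 1)*(w^2 - 9) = (w + 1)*(w + 3)*(w - 3)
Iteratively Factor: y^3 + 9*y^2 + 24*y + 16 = (y + 4)*(y^2 + 5*y + 4) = (y + 4)^2*(y + 1)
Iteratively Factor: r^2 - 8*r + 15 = (r - 5)*(r - 3)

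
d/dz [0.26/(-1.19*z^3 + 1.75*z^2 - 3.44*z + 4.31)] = (0.9282*z^2 - 0.91*z + 0.8944)/(1.19*z^3 - 1.75*z^2 + 3.44*z - 4.31)^2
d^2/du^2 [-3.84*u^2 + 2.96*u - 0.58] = -7.68000000000000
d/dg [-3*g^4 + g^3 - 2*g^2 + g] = -12*g^3 + 3*g^2 - 4*g + 1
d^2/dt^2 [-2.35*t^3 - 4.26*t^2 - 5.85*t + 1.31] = -14.1*t - 8.52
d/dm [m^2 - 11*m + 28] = 2*m - 11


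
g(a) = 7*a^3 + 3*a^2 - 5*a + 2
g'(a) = 21*a^2 + 6*a - 5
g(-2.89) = -127.46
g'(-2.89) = 153.05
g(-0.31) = 3.63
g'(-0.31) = -4.84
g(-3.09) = -160.43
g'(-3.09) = 176.97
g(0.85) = 4.22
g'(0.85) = 15.27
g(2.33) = 95.18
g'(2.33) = 122.99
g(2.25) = 85.67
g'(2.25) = 114.81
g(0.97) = 6.36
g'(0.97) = 20.58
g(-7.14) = -2357.32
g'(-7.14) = 1022.73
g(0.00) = 2.00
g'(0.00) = -5.00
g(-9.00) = -4813.00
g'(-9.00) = 1642.00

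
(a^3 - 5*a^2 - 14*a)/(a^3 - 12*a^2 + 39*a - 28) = a*(a + 2)/(a^2 - 5*a + 4)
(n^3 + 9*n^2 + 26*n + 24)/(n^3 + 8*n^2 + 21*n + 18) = (n + 4)/(n + 3)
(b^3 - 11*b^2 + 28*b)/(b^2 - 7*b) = b - 4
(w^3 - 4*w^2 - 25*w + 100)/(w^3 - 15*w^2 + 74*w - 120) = (w + 5)/(w - 6)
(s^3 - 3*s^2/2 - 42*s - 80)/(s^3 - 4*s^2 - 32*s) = (s + 5/2)/s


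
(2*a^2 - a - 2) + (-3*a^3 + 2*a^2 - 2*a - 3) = -3*a^3 + 4*a^2 - 3*a - 5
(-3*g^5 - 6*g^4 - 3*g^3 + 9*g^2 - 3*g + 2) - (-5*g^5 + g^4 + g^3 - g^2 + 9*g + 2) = 2*g^5 - 7*g^4 - 4*g^3 + 10*g^2 - 12*g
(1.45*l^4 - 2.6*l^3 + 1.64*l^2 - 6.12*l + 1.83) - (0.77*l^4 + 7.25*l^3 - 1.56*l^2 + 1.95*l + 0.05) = 0.68*l^4 - 9.85*l^3 + 3.2*l^2 - 8.07*l + 1.78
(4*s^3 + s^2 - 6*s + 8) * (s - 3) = 4*s^4 - 11*s^3 - 9*s^2 + 26*s - 24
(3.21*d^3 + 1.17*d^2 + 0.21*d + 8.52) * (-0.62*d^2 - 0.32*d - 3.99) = -1.9902*d^5 - 1.7526*d^4 - 13.3125*d^3 - 10.0179*d^2 - 3.5643*d - 33.9948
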